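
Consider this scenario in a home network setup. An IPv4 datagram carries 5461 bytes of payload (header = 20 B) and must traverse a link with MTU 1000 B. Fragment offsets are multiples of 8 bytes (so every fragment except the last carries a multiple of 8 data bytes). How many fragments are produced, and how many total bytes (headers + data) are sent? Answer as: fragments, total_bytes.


Max data per non-final fragment = floor((MTU - header)/8)*8 = floor((1000 - 20)/8)*8 = floor(980/8)*8 = 976 B
Final fragment needs no 8-byte alignment: it can carry up to MTU - header = 980 B
Non-final fragments needed = ceil((payload - 980) / 976) = ceil(4481/976) = ceil(4.5912) = 5
Number of fragments = 5 + 1 = 6
Fragment sizes (data): 5 * 976 B + 581 B (last, 581 <= 980 OK)
Total bytes sent = payload + n_frags * header = 5461 + 6*20 = 5461 + 120 = 5581 B

6, 5581


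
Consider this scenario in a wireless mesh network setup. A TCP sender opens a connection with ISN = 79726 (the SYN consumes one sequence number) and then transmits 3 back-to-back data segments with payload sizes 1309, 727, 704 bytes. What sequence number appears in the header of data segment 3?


The SYN occupies sequence number ISN = 79726, so the first data byte is ISN + 1 = 79727.
SEQ of data segment i = (ISN + 1) + sum of payload sizes of segments 1..i-1.
Segment 1: SEQ = 79727, payload = 1309 bytes
Segment 2: SEQ = 81036, payload = 727 bytes
Segment 3: SEQ = 81763, payload = 704 bytes
SEQ of segment 3 = 79727 + 1309 + 727 = 81763

81763


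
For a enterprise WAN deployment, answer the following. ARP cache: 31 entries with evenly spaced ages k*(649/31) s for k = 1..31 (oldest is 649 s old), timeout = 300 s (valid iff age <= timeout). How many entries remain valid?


Ages are k * 649/31 s for k = 1..31 (spacing = 20.9355 s).
Entry k is valid iff k * 649/31 <= 300 iff k <= 31 * 300 / 649 = 14.3297
n_valid = floor(14.3297) = 14
(n_stale = 31 - 14 = 17)

14


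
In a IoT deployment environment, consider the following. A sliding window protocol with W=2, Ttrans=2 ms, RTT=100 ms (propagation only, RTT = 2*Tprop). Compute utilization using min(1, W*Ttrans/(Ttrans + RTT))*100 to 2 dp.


Given: W = 2, Ttrans = 2 ms, RTT = 100 ms (= 2 * Tprop, Tprop = 50 ms)
Cycle time = Ttrans + RTT = 2 + 100 = 102 ms (first packet sent until its ACK returns)
W * Ttrans = 2 * 2 = 4 ms of sending per cycle
W * Ttrans / (Ttrans + RTT) = 4 / 102 = 0.039216
U = min(1, 0.039216) = 0.039216
U% = 3.92%

3.92


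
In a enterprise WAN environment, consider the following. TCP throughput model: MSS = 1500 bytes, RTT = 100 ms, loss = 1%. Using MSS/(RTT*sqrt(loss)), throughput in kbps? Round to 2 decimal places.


Given: MSS = 1500 bytes, RTT = 100 ms, loss = 1%
RTT in seconds = 100 / 1000 = 0.1
Loss rate = 1% = 0.01
sqrt(loss) = sqrt(0.01) = 0.1
Throughput (bytes/s) = 1500 / (0.1 * 0.1) = 150000.0000
Throughput (kbps) = 150000.0000 * 8 / 1000 = 1200.000000 -> 1200.00 kbps (2 dp)

1200.00


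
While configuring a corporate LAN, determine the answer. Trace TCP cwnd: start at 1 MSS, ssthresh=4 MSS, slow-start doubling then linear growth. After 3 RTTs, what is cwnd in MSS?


RTT 0: cwnd = 1 MSS (initial)
RTT 1: cwnd = 2 MSS (slow start, doubled)
RTT 2: cwnd = 4 MSS (slow start, doubled)
RTT 3: cwnd = 5 MSS (congestion avoidance, +1)

5


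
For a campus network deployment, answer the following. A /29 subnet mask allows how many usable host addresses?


Given: subnet mask /29
Host bits = 32 - 29 = 3
Total addresses = 2^3 = 8
Usable hosts = 8 - 2 (network + broadcast) = 6

6


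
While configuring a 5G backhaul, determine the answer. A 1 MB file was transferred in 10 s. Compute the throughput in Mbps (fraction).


Given: file = 1 MB, time = 10 s
File in Mb = 1 * 8 = 8 Mb
Throughput = 8 / 10 Mbps
Throughput = 4/5 Mbps

4/5


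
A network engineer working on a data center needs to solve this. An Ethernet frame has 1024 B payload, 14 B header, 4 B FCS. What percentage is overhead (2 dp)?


Given: payload = 1024 B, header = 14 B, trailer = 4 B
Overhead bytes = header + trailer = 14 + 4 = 18
Total frame = payload + overhead = 1024 + 18 = 1042
Overhead % = 18 / 1042 * 100 = 1.7274% -> 1.73% (2 dp)

1.73


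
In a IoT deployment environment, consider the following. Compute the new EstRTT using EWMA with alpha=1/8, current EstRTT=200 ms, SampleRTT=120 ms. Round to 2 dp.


Given: EstRTT = 200 ms, SampleRTT = 120 ms, alpha = 1/8
New EstRTT = (1 - alpha) * EstRTT + alpha * SampleRTT
(7/8) * 200 = 175
(1/8) * 120 = 15
New EstRTT = 175 + 15 = 190 ms -> 190.00 ms (2 dp)

190.00


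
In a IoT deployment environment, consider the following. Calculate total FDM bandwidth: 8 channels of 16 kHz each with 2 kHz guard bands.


Given: 8 channels, 16 kHz each, guard = 2 kHz
Channel bandwidth = 8 * 16 = 128 kHz
Guard bands = 7 gaps * 2 kHz = 14 kHz
Total = 128 + 14 = 142 kHz

142


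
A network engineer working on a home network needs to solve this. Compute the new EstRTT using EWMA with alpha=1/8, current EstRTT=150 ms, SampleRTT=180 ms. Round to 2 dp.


Given: EstRTT = 150 ms, SampleRTT = 180 ms, alpha = 1/8
New EstRTT = (1 - alpha) * EstRTT + alpha * SampleRTT
(7/8) * 150 = 131.25
(1/8) * 180 = 22.5
New EstRTT = 131.25 + 22.5 = 153.75 ms -> 153.75 ms (2 dp)

153.75


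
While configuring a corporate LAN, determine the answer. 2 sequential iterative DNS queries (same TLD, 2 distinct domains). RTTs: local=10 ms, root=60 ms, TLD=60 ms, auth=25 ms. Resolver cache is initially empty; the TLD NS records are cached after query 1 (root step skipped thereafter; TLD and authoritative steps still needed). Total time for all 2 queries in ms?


Lookup 1 (cold cache): local + root + TLD + auth = 10 + 60 + 60 + 25 = 155 ms
Lookups 2..2 (TLD NS cached -> skip root; new domain -> still ask TLD and auth): local + TLD + auth = 10 + 60 + 25 = 95 ms each
Remaining 1 lookups: 1 * 95 = 95 ms
Total = 155 + 95 = 250 ms

250


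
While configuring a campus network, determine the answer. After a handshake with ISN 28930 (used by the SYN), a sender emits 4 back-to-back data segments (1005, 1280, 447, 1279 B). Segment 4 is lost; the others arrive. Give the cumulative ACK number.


SYN uses sequence number 28930; first data byte = ISN + 1 = 28931.
Segment 1: SEQ = 28931, len = 1005 B, covers [28931, 29935]
Segment 2: SEQ = 29936, len = 1280 B, covers [29936, 31215]
Segment 3: SEQ = 31216, len = 447 B, covers [31216, 31662]
Segment 4: SEQ = 31663, len = 1279 B, covers [31663, 32941] [LOST]
In-order data received: bytes [28931, 31662] (segments 1..3).
Segment 4 missing -> gap begins at byte 31663.
Cumulative ACK = next expected in-order byte = 28931 + 1005 + 1280 + 447 = 31663

31663


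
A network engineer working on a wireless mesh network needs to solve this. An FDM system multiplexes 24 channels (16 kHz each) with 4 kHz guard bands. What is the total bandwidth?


Given: 24 channels, 16 kHz each, guard = 4 kHz
Channel bandwidth = 24 * 16 = 384 kHz
Guard bands = 23 gaps * 4 kHz = 92 kHz
Total = 384 + 92 = 476 kHz

476


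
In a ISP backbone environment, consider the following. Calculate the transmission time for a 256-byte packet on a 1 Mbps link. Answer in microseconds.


Given: packet = 256 bytes, bandwidth = 1 Mbps
Packet in bits = 256 * 8 = 2048 bits
Bandwidth = 1 * 10^6 = 1000000 bps
Time = 2048 / 1000000 seconds
Time in us = 2048 * 10^6 / 1000000 = 2048

2048


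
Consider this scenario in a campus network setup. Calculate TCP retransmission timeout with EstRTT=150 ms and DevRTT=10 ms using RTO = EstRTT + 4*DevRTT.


Given: EstRTT = 150 ms, DevRTT = 10 ms
Timeout = EstRTT + 4 * DevRTT
4 * DevRTT = 4 * 10 = 40
Timeout = 150 + 40 = 190 ms

190


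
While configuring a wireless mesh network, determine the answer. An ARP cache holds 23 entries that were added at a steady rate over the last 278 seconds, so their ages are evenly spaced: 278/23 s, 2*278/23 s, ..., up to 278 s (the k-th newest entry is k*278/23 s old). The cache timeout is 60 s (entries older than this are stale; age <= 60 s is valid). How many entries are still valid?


Ages are k * 278/23 s for k = 1..23 (spacing = 12.0870 s).
Entry k is valid iff k * 278/23 <= 60 iff k <= 23 * 60 / 278 = 4.9640
n_valid = floor(4.9640) = 4
(n_stale = 23 - 4 = 19)

4


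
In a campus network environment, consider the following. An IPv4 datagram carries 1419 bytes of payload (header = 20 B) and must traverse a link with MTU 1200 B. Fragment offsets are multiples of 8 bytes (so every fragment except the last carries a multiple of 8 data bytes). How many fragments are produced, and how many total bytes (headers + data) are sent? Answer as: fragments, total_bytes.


Max data per non-final fragment = floor((MTU - header)/8)*8 = floor((1200 - 20)/8)*8 = floor(1180/8)*8 = 1176 B
Final fragment needs no 8-byte alignment: it can carry up to MTU - header = 1180 B
Non-final fragments needed = ceil((payload - 1180) / 1176) = ceil(239/1176) = ceil(0.2032) = 1
Number of fragments = 1 + 1 = 2
Fragment sizes (data): 1 * 1176 B + 243 B (last, 243 <= 1180 OK)
Total bytes sent = payload + n_frags * header = 1419 + 2*20 = 1419 + 40 = 1459 B

2, 1459


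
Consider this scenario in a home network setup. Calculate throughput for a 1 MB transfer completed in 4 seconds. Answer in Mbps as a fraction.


Given: file = 1 MB, time = 4 s
File in Mb = 1 * 8 = 8 Mb
Throughput = 8 / 4 Mbps
Throughput = 2 Mbps

2


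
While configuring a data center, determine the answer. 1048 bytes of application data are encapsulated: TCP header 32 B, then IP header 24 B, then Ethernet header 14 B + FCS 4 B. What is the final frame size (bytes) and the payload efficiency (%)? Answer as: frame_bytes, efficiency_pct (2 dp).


TCP segment = 1048 + 32 = 1080 B
IP packet = 1080 + 24 = 1104 B
Ethernet frame = 1104 + 14 + 4 = 1122 B
Efficiency = app / frame = 1048 / 1122 = 0.934046 = 93.4046% -> 93.40% (2 dp)

1122, 93.40


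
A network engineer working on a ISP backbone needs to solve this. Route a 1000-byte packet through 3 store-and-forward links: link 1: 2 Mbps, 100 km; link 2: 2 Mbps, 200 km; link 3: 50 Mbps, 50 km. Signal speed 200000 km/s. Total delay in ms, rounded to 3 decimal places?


Packet = 1000 bytes = 8000 bits. Store-and-forward: sum (t_trans + t_prop) per link.
Link 1: t_trans = 8000/(2*10^6) s = 4.0000 ms; t_prop = 100/200000 s = 0.5000 ms; subtotal = 4.5000 ms
Link 2: t_trans = 8000/(2*10^6) s = 4.0000 ms; t_prop = 200/200000 s = 1.0000 ms; subtotal = 5.0000 ms
Link 3: t_trans = 8000/(50*10^6) s = 0.1600 ms; t_prop = 50/200000 s = 0.2500 ms; subtotal = 0.4100 ms
End-to-end = 4.5000 + 5.0000 + 0.4100 = 9.9100 ms -> 9.910 ms (3 dp)

9.910


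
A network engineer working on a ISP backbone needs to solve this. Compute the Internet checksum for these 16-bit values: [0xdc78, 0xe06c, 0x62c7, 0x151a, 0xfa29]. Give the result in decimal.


Given words: [0xdc78, 0xe06c, 0x62c7, 0x151a, 0xfa29]
Step 1: Sum all words
Raw sum = 56440 + 57452 + 25287 + 5402 + 64041 = 208622
Step 2: Fold carry: (12014 + 3) = 12017
One's complement = ~12017 & 0xFFFF = 53518

53518


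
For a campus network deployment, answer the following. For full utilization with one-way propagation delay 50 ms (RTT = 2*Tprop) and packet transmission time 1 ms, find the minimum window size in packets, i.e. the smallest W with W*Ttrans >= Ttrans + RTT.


Given: Ttrans = 1 ms, RTT = 100 ms (= 2 * Tprop, Tprop = 50 ms)
Time until first ACK returns = Ttrans + RTT = 1 + 100 = 101 ms
Need W * Ttrans >= Ttrans + RTT  ->  W >= (Ttrans + RTT) / Ttrans
(Ttrans + RTT) / Ttrans = 101 / 1 = 101
W_min = ceil(101) = 101

101


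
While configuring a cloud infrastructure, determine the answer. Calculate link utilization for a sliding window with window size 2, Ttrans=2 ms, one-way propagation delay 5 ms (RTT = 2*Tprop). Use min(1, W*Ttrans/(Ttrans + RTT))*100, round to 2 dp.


Given: W = 2, Ttrans = 2 ms, RTT = 10 ms (= 2 * Tprop, Tprop = 5 ms)
Cycle time = Ttrans + RTT = 2 + 10 = 12 ms (first packet sent until its ACK returns)
W * Ttrans = 2 * 2 = 4 ms of sending per cycle
W * Ttrans / (Ttrans + RTT) = 4 / 12 = 0.333333
U = min(1, 0.333333) = 0.333333
U% = 33.33%

33.33


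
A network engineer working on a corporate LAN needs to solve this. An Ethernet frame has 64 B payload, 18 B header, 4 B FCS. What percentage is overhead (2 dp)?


Given: payload = 64 B, header = 18 B, trailer = 4 B
Overhead bytes = header + trailer = 18 + 4 = 22
Total frame = payload + overhead = 64 + 22 = 86
Overhead % = 22 / 86 * 100 = 25.5814% -> 25.58% (2 dp)

25.58


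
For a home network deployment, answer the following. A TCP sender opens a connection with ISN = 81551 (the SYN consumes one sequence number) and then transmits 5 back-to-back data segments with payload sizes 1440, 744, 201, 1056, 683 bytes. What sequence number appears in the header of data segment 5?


The SYN occupies sequence number ISN = 81551, so the first data byte is ISN + 1 = 81552.
SEQ of data segment i = (ISN + 1) + sum of payload sizes of segments 1..i-1.
Segment 1: SEQ = 81552, payload = 1440 bytes
Segment 2: SEQ = 82992, payload = 744 bytes
Segment 3: SEQ = 83736, payload = 201 bytes
Segment 4: SEQ = 83937, payload = 1056 bytes
Segment 5: SEQ = 84993, payload = 683 bytes
SEQ of segment 5 = 81552 + 1440 + 744 + 201 + 1056 = 84993

84993


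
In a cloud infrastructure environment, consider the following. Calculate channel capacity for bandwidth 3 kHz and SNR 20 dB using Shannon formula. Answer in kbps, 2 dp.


Given: B = 3 kHz, SNR = 20 dB
SNR linear = 10^(20/10) = 100
1 + SNR = 101
log2(101) = 6.6582114828
C = 3 * 1000 * 6.6582114828 = 19974.6344 bps
C = 19.974634 kbps -> 19.97 kbps (2 dp)

19.97


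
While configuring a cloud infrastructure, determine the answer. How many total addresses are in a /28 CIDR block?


Given: CIDR prefix /28
Host bits = 32 - 28 = 4
Total addresses = 2^4 = 16

16


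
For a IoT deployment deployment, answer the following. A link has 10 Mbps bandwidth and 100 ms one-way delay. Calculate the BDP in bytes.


Given: bandwidth = 10 Mbps, delay = 100 ms
BDP in bits = 10 * 10^6 * 100 / 1000
BDP in bits = 1000000
BDP in bytes = 1000000 / 8 = 125000

125000


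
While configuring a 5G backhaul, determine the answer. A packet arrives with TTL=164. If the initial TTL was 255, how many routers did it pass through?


Given: initial TTL = 255, received TTL = 164
Hops = initial TTL - received TTL
Hops = 255 - 164 = 91

91


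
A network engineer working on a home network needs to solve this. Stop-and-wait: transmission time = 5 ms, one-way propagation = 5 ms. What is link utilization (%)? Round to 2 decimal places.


Given: Ttrans = 5 ms, Tprop = 5 ms
RTT = 2 * Tprop = 2 * 5 = 10 ms
U = Ttrans / (Ttrans + RTT)
U = 5 / (5 + 10)
U = 5 / 15 = 0.333333
U% = 33.33%

33.33


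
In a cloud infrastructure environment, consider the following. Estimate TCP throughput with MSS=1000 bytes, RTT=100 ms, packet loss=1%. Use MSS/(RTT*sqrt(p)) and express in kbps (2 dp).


Given: MSS = 1000 bytes, RTT = 100 ms, loss = 1%
RTT in seconds = 100 / 1000 = 0.1
Loss rate = 1% = 0.01
sqrt(loss) = sqrt(0.01) = 0.1
Throughput (bytes/s) = 1000 / (0.1 * 0.1) = 100000.0000
Throughput (kbps) = 100000.0000 * 8 / 1000 = 800.000000 -> 800.00 kbps (2 dp)

800.00


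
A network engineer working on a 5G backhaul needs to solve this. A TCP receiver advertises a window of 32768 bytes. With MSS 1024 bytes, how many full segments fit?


Given: RWND = 32768 bytes, MSS = 1024 bytes
Full segments = floor(RWND / MSS)
Full segments = floor(32768 / 1024)
Full segments = floor(32.0) = 32

32


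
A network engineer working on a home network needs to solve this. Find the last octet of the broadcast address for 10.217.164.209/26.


Given: IP = 10.217.164.209, prefix = /26
Host bits = 32 - 26 = 6
Network last octet = 209 AND mask = 192
Host part size = 2^6 - 1 = 63
Broadcast last octet = 192 OR 63 = 255

255


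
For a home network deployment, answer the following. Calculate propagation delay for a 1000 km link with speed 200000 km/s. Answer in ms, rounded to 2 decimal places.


Given: distance = 1000 km, speed = 200000 km/s
Delay = distance / speed = 1000 / 200000 seconds
Delay in ms = 1000 * 1000 / 200000
Delay = 5.0000 ms
Rounded to 2 dp = 5.00 ms

5.00


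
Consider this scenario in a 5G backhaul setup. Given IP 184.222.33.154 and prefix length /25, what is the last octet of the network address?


Given: IP = 184.222.33.154, prefix = /25
Subnet mask = 255.255.255.128
Last octet of IP: 154
Last octet of mask: 128
Network last octet = 154 AND 128 = 128

128


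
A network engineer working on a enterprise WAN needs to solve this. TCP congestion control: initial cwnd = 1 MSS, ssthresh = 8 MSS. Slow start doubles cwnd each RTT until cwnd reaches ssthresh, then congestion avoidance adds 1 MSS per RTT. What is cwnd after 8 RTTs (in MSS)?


RTT 0: cwnd = 1 MSS (initial)
RTT 1: cwnd = 2 MSS (slow start, doubled)
RTT 2: cwnd = 4 MSS (slow start, doubled)
RTT 3: cwnd = 8 MSS (slow start, doubled)
RTT 4: cwnd = 9 MSS (congestion avoidance, +1)
RTT 5: cwnd = 10 MSS (congestion avoidance, +1)
RTT 6: cwnd = 11 MSS (congestion avoidance, +1)
RTT 7: cwnd = 12 MSS (congestion avoidance, +1)
RTT 8: cwnd = 13 MSS (congestion avoidance, +1)

13


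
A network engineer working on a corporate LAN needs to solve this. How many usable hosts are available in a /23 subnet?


Given: subnet mask /23
Host bits = 32 - 23 = 9
Total addresses = 2^9 = 512
Usable hosts = 512 - 2 (network + broadcast) = 510

510


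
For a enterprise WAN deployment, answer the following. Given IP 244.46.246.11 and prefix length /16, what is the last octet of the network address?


Given: IP = 244.46.246.11, prefix = /16
Subnet mask = 255.255.0.0
Last octet of IP: 11
Last octet of mask: 0
Network last octet = 11 AND 0 = 0

0


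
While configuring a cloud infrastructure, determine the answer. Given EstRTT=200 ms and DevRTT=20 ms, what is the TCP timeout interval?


Given: EstRTT = 200 ms, DevRTT = 20 ms
Timeout = EstRTT + 4 * DevRTT
4 * DevRTT = 4 * 20 = 80
Timeout = 200 + 80 = 280 ms

280


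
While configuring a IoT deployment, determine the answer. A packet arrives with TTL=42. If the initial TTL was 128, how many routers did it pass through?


Given: initial TTL = 128, received TTL = 42
Hops = initial TTL - received TTL
Hops = 128 - 42 = 86

86


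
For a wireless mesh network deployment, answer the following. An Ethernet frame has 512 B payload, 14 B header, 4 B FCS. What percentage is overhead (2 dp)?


Given: payload = 512 B, header = 14 B, trailer = 4 B
Overhead bytes = header + trailer = 14 + 4 = 18
Total frame = payload + overhead = 512 + 18 = 530
Overhead % = 18 / 530 * 100 = 3.3962% -> 3.40% (2 dp)

3.40


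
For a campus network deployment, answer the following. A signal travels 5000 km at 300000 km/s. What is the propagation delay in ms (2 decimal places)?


Given: distance = 5000 km, speed = 300000 km/s
Delay = distance / speed = 5000 / 300000 seconds
Delay in ms = 5000 * 1000 / 300000
Delay = 16.6667 ms
Rounded to 2 dp = 16.67 ms

16.67


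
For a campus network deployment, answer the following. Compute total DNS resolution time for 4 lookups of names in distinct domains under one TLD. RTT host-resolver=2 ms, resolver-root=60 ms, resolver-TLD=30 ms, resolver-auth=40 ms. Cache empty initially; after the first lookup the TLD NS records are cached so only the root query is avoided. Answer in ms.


Lookup 1 (cold cache): local + root + TLD + auth = 2 + 60 + 30 + 40 = 132 ms
Lookups 2..4 (TLD NS cached -> skip root; new domain -> still ask TLD and auth): local + TLD + auth = 2 + 30 + 40 = 72 ms each
Remaining 3 lookups: 3 * 72 = 216 ms
Total = 132 + 216 = 348 ms

348


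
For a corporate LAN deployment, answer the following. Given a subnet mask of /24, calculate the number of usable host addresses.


Given: subnet mask /24
Host bits = 32 - 24 = 8
Total addresses = 2^8 = 256
Usable hosts = 256 - 2 (network + broadcast) = 254

254


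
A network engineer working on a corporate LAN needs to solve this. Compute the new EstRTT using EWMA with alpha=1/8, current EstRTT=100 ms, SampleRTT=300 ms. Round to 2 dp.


Given: EstRTT = 100 ms, SampleRTT = 300 ms, alpha = 1/8
New EstRTT = (1 - alpha) * EstRTT + alpha * SampleRTT
(7/8) * 100 = 87.5
(1/8) * 300 = 37.5
New EstRTT = 87.5 + 37.5 = 125 ms -> 125.00 ms (2 dp)

125.00


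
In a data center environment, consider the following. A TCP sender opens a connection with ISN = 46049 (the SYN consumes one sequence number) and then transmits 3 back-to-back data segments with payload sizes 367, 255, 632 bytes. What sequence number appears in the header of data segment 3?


The SYN occupies sequence number ISN = 46049, so the first data byte is ISN + 1 = 46050.
SEQ of data segment i = (ISN + 1) + sum of payload sizes of segments 1..i-1.
Segment 1: SEQ = 46050, payload = 367 bytes
Segment 2: SEQ = 46417, payload = 255 bytes
Segment 3: SEQ = 46672, payload = 632 bytes
SEQ of segment 3 = 46050 + 367 + 255 = 46672

46672


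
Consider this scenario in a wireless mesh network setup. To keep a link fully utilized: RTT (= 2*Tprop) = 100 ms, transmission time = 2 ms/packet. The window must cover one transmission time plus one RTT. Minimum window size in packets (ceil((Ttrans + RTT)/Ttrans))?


Given: Ttrans = 2 ms, RTT = 100 ms (= 2 * Tprop, Tprop = 50 ms)
Time until first ACK returns = Ttrans + RTT = 2 + 100 = 102 ms
Need W * Ttrans >= Ttrans + RTT  ->  W >= (Ttrans + RTT) / Ttrans
(Ttrans + RTT) / Ttrans = 102 / 2 = 51
W_min = ceil(51) = 51

51


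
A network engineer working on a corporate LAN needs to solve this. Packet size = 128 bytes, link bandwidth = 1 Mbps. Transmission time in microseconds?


Given: packet = 128 bytes, bandwidth = 1 Mbps
Packet in bits = 128 * 8 = 1024 bits
Bandwidth = 1 * 10^6 = 1000000 bps
Time = 1024 / 1000000 seconds
Time in us = 1024 * 10^6 / 1000000 = 1024

1024


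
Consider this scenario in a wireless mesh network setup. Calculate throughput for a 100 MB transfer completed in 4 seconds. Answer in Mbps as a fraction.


Given: file = 100 MB, time = 4 s
File in Mb = 100 * 8 = 800 Mb
Throughput = 800 / 4 Mbps
Throughput = 200 Mbps

200


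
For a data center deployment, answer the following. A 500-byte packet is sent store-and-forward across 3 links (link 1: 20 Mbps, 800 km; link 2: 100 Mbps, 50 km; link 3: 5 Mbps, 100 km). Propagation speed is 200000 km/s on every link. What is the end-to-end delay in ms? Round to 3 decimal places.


Packet = 500 bytes = 4000 bits. Store-and-forward: sum (t_trans + t_prop) per link.
Link 1: t_trans = 4000/(20*10^6) s = 0.2000 ms; t_prop = 800/200000 s = 4.0000 ms; subtotal = 4.2000 ms
Link 2: t_trans = 4000/(100*10^6) s = 0.0400 ms; t_prop = 50/200000 s = 0.2500 ms; subtotal = 0.2900 ms
Link 3: t_trans = 4000/(5*10^6) s = 0.8000 ms; t_prop = 100/200000 s = 0.5000 ms; subtotal = 1.3000 ms
End-to-end = 4.2000 + 0.2900 + 1.3000 = 5.7900 ms -> 5.790 ms (3 dp)

5.790


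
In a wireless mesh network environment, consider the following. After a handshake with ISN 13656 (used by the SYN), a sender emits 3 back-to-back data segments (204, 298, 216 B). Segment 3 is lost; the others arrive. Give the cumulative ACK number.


SYN uses sequence number 13656; first data byte = ISN + 1 = 13657.
Segment 1: SEQ = 13657, len = 204 B, covers [13657, 13860]
Segment 2: SEQ = 13861, len = 298 B, covers [13861, 14158]
Segment 3: SEQ = 14159, len = 216 B, covers [14159, 14374] [LOST]
In-order data received: bytes [13657, 14158] (segments 1..2).
Segment 3 missing -> gap begins at byte 14159.
Cumulative ACK = next expected in-order byte = 13657 + 204 + 298 = 14159

14159


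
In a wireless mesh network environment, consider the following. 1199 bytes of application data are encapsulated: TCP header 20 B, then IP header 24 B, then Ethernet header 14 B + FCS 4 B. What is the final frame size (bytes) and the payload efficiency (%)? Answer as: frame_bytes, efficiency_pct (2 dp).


TCP segment = 1199 + 20 = 1219 B
IP packet = 1219 + 24 = 1243 B
Ethernet frame = 1243 + 14 + 4 = 1261 B
Efficiency = app / frame = 1199 / 1261 = 0.950833 = 95.0833% -> 95.08% (2 dp)

1261, 95.08


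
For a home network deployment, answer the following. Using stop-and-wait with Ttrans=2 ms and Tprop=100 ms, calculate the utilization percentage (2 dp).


Given: Ttrans = 2 ms, Tprop = 100 ms
RTT = 2 * Tprop = 2 * 100 = 200 ms
U = Ttrans / (Ttrans + RTT)
U = 2 / (2 + 200)
U = 2 / 202 = 0.009901
U% = 0.99%

0.99


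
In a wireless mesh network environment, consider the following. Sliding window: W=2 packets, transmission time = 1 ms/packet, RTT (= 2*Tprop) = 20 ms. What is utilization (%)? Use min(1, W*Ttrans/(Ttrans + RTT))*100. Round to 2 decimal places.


Given: W = 2, Ttrans = 1 ms, RTT = 20 ms (= 2 * Tprop, Tprop = 10 ms)
Cycle time = Ttrans + RTT = 1 + 20 = 21 ms (first packet sent until its ACK returns)
W * Ttrans = 2 * 1 = 2 ms of sending per cycle
W * Ttrans / (Ttrans + RTT) = 2 / 21 = 0.095238
U = min(1, 0.095238) = 0.095238
U% = 9.52%

9.52


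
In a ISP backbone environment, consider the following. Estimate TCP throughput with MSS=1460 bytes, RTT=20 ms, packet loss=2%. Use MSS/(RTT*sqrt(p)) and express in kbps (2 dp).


Given: MSS = 1460 bytes, RTT = 20 ms, loss = 2%
RTT in seconds = 20 / 1000 = 0.02
Loss rate = 2% = 0.02
sqrt(loss) = sqrt(0.02) = 0.141421356237
Throughput (bytes/s) = 1460 / (0.02 * 0.141421356237) = 516187.9503
Throughput (kbps) = 516187.9503 * 8 / 1000 = 4129.503602 -> 4129.50 kbps (2 dp)

4129.50


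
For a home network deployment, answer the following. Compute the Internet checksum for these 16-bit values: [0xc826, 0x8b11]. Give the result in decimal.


Given words: [0xc826, 0x8b11]
Step 1: Sum all words
Raw sum = 51238 + 35601 = 86839
Step 2: Fold carry: (21303 + 1) = 21304
One's complement = ~21304 & 0xFFFF = 44231

44231


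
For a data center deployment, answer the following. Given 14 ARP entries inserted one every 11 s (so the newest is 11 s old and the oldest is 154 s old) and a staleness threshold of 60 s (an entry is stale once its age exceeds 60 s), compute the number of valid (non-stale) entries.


Ages are k * 154/14 s for k = 1..14 (spacing = 11.0000 s).
Entry k is valid iff k * 154/14 <= 60 iff k <= 14 * 60 / 154 = 5.4545
n_valid = floor(5.4545) = 5
(n_stale = 14 - 5 = 9)

5


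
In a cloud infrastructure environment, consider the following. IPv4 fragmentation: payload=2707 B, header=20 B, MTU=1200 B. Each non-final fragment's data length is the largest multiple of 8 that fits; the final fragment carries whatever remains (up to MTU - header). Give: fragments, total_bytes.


Max data per non-final fragment = floor((MTU - header)/8)*8 = floor((1200 - 20)/8)*8 = floor(1180/8)*8 = 1176 B
Final fragment needs no 8-byte alignment: it can carry up to MTU - header = 1180 B
Non-final fragments needed = ceil((payload - 1180) / 1176) = ceil(1527/1176) = ceil(1.2985) = 2
Number of fragments = 2 + 1 = 3
Fragment sizes (data): 2 * 1176 B + 355 B (last, 355 <= 1180 OK)
Total bytes sent = payload + n_frags * header = 2707 + 3*20 = 2707 + 60 = 2767 B

3, 2767


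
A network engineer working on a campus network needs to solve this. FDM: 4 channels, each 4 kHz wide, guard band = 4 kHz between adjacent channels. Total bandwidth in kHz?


Given: 4 channels, 4 kHz each, guard = 4 kHz
Channel bandwidth = 4 * 4 = 16 kHz
Guard bands = 3 gaps * 4 kHz = 12 kHz
Total = 16 + 12 = 28 kHz

28


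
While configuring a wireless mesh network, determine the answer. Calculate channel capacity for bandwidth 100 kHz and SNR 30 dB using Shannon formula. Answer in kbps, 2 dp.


Given: B = 100 kHz, SNR = 30 dB
SNR linear = 10^(30/10) = 1000
1 + SNR = 1001
log2(1001) = 9.9672262588
C = 100 * 1000 * 9.9672262588 = 996722.6259 bps
C = 996.722626 kbps -> 996.72 kbps (2 dp)

996.72


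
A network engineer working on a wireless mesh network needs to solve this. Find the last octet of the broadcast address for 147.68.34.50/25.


Given: IP = 147.68.34.50, prefix = /25
Host bits = 32 - 25 = 7
Network last octet = 50 AND mask = 0
Host part size = 2^7 - 1 = 127
Broadcast last octet = 0 OR 127 = 127

127


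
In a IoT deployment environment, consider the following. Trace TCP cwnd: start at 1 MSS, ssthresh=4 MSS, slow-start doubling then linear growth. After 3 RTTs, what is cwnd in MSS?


RTT 0: cwnd = 1 MSS (initial)
RTT 1: cwnd = 2 MSS (slow start, doubled)
RTT 2: cwnd = 4 MSS (slow start, doubled)
RTT 3: cwnd = 5 MSS (congestion avoidance, +1)

5


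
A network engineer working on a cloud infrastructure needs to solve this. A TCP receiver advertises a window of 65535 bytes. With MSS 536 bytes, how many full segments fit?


Given: RWND = 65535 bytes, MSS = 536 bytes
Full segments = floor(RWND / MSS)
Full segments = floor(65535 / 536)
Full segments = floor(122.2668) = 122

122


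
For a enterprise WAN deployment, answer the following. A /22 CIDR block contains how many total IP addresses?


Given: CIDR prefix /22
Host bits = 32 - 22 = 10
Total addresses = 2^10 = 1024

1024


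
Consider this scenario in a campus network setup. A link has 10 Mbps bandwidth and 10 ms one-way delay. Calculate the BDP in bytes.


Given: bandwidth = 10 Mbps, delay = 10 ms
BDP in bits = 10 * 10^6 * 10 / 1000
BDP in bits = 100000
BDP in bytes = 100000 / 8 = 12500

12500


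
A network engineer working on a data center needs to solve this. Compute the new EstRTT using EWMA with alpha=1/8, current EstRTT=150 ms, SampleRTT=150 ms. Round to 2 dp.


Given: EstRTT = 150 ms, SampleRTT = 150 ms, alpha = 1/8
New EstRTT = (1 - alpha) * EstRTT + alpha * SampleRTT
(7/8) * 150 = 131.25
(1/8) * 150 = 18.75
New EstRTT = 131.25 + 18.75 = 150 ms -> 150.00 ms (2 dp)

150.00


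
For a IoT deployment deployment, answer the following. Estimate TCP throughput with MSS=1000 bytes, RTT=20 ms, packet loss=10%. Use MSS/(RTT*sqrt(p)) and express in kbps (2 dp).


Given: MSS = 1000 bytes, RTT = 20 ms, loss = 10%
RTT in seconds = 20 / 1000 = 0.02
Loss rate = 10% = 0.1
sqrt(loss) = sqrt(0.1) = 0.316227766017
Throughput (bytes/s) = 1000 / (0.02 * 0.316227766017) = 158113.8830
Throughput (kbps) = 158113.8830 * 8 / 1000 = 1264.911064 -> 1264.91 kbps (2 dp)

1264.91


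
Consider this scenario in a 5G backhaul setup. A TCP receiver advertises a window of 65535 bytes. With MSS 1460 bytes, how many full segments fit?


Given: RWND = 65535 bytes, MSS = 1460 bytes
Full segments = floor(RWND / MSS)
Full segments = floor(65535 / 1460)
Full segments = floor(44.887) = 44

44


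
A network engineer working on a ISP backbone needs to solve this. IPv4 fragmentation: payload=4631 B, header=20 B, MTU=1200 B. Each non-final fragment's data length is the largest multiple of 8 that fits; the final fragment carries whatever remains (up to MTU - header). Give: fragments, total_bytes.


Max data per non-final fragment = floor((MTU - header)/8)*8 = floor((1200 - 20)/8)*8 = floor(1180/8)*8 = 1176 B
Final fragment needs no 8-byte alignment: it can carry up to MTU - header = 1180 B
Non-final fragments needed = ceil((payload - 1180) / 1176) = ceil(3451/1176) = ceil(2.9345) = 3
Number of fragments = 3 + 1 = 4
Fragment sizes (data): 3 * 1176 B + 1103 B (last, 1103 <= 1180 OK)
Total bytes sent = payload + n_frags * header = 4631 + 4*20 = 4631 + 80 = 4711 B

4, 4711


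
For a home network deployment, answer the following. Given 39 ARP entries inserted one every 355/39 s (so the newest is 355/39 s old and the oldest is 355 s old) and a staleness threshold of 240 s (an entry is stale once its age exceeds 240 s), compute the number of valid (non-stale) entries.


Ages are k * 355/39 s for k = 1..39 (spacing = 9.1026 s).
Entry k is valid iff k * 355/39 <= 240 iff k <= 39 * 240 / 355 = 26.3662
n_valid = floor(26.3662) = 26
(n_stale = 39 - 26 = 13)

26


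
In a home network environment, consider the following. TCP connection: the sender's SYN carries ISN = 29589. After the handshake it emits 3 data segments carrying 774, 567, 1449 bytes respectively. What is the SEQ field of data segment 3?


The SYN occupies sequence number ISN = 29589, so the first data byte is ISN + 1 = 29590.
SEQ of data segment i = (ISN + 1) + sum of payload sizes of segments 1..i-1.
Segment 1: SEQ = 29590, payload = 774 bytes
Segment 2: SEQ = 30364, payload = 567 bytes
Segment 3: SEQ = 30931, payload = 1449 bytes
SEQ of segment 3 = 29590 + 774 + 567 = 30931

30931


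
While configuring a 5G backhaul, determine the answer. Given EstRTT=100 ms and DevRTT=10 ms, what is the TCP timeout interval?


Given: EstRTT = 100 ms, DevRTT = 10 ms
Timeout = EstRTT + 4 * DevRTT
4 * DevRTT = 4 * 10 = 40
Timeout = 100 + 40 = 140 ms

140


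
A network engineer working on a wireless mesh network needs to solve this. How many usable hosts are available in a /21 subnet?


Given: subnet mask /21
Host bits = 32 - 21 = 11
Total addresses = 2^11 = 2048
Usable hosts = 2048 - 2 (network + broadcast) = 2046

2046


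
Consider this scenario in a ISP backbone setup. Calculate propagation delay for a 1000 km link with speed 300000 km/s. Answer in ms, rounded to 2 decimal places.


Given: distance = 1000 km, speed = 300000 km/s
Delay = distance / speed = 1000 / 300000 seconds
Delay in ms = 1000 * 1000 / 300000
Delay = 3.3333 ms
Rounded to 2 dp = 3.33 ms

3.33


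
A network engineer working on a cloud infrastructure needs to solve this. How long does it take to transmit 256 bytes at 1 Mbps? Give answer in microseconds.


Given: packet = 256 bytes, bandwidth = 1 Mbps
Packet in bits = 256 * 8 = 2048 bits
Bandwidth = 1 * 10^6 = 1000000 bps
Time = 2048 / 1000000 seconds
Time in us = 2048 * 10^6 / 1000000 = 2048

2048


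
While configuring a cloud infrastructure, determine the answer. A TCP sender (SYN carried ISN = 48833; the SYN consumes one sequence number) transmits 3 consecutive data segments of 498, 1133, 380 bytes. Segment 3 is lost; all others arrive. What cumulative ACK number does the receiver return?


SYN uses sequence number 48833; first data byte = ISN + 1 = 48834.
Segment 1: SEQ = 48834, len = 498 B, covers [48834, 49331]
Segment 2: SEQ = 49332, len = 1133 B, covers [49332, 50464]
Segment 3: SEQ = 50465, len = 380 B, covers [50465, 50844] [LOST]
In-order data received: bytes [48834, 50464] (segments 1..2).
Segment 3 missing -> gap begins at byte 50465.
Cumulative ACK = next expected in-order byte = 48834 + 498 + 1133 = 50465

50465


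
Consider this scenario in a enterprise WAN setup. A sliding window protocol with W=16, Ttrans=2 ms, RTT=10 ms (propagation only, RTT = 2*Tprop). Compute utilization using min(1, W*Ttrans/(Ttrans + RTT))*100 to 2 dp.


Given: W = 16, Ttrans = 2 ms, RTT = 10 ms (= 2 * Tprop, Tprop = 5 ms)
Cycle time = Ttrans + RTT = 2 + 10 = 12 ms (first packet sent until its ACK returns)
W * Ttrans = 16 * 2 = 32 ms of sending per cycle
W * Ttrans / (Ttrans + RTT) = 32 / 12 = 2.666667
U = min(1, 2.666667) = 1.000000
U% = 100.00%

100.00


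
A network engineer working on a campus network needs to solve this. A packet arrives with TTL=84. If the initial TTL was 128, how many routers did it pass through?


Given: initial TTL = 128, received TTL = 84
Hops = initial TTL - received TTL
Hops = 128 - 84 = 44

44


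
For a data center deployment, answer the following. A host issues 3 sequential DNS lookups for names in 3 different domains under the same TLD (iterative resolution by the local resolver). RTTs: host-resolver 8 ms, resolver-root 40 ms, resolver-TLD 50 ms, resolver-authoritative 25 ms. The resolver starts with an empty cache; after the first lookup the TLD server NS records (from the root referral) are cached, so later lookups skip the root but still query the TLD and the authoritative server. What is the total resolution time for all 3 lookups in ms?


Lookup 1 (cold cache): local + root + TLD + auth = 8 + 40 + 50 + 25 = 123 ms
Lookups 2..3 (TLD NS cached -> skip root; new domain -> still ask TLD and auth): local + TLD + auth = 8 + 50 + 25 = 83 ms each
Remaining 2 lookups: 2 * 83 = 166 ms
Total = 123 + 166 = 289 ms

289


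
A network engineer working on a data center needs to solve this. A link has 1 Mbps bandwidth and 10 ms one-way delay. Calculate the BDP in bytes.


Given: bandwidth = 1 Mbps, delay = 10 ms
BDP in bits = 1 * 10^6 * 10 / 1000
BDP in bits = 10000
BDP in bytes = 10000 / 8 = 1250

1250


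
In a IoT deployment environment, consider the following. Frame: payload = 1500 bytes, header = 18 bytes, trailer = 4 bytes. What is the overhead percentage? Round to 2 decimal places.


Given: payload = 1500 B, header = 18 B, trailer = 4 B
Overhead bytes = header + trailer = 18 + 4 = 22
Total frame = payload + overhead = 1500 + 22 = 1522
Overhead % = 22 / 1522 * 100 = 1.4455% -> 1.45% (2 dp)

1.45


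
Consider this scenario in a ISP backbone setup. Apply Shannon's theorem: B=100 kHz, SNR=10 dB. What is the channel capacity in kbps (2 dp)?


Given: B = 100 kHz, SNR = 10 dB
SNR linear = 10^(10/10) = 10
1 + SNR = 11
log2(11) = 3.4594316186
C = 100 * 1000 * 3.4594316186 = 345943.1619 bps
C = 345.943162 kbps -> 345.94 kbps (2 dp)

345.94


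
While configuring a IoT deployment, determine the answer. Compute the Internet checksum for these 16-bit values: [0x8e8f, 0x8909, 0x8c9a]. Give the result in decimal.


Given words: [0x8e8f, 0x8909, 0x8c9a]
Step 1: Sum all words
Raw sum = 36495 + 35081 + 35994 = 107570
Step 2: Fold carry: (42034 + 1) = 42035
One's complement = ~42035 & 0xFFFF = 23500

23500


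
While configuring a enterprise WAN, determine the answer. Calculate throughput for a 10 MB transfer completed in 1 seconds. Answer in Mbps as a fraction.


Given: file = 10 MB, time = 1 s
File in Mb = 10 * 8 = 80 Mb
Throughput = 80 / 1 Mbps
Throughput = 80 Mbps

80


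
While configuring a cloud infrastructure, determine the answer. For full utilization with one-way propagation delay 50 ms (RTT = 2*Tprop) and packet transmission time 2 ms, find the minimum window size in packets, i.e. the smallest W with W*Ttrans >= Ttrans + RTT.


Given: Ttrans = 2 ms, RTT = 100 ms (= 2 * Tprop, Tprop = 50 ms)
Time until first ACK returns = Ttrans + RTT = 2 + 100 = 102 ms
Need W * Ttrans >= Ttrans + RTT  ->  W >= (Ttrans + RTT) / Ttrans
(Ttrans + RTT) / Ttrans = 102 / 2 = 51
W_min = ceil(51) = 51

51


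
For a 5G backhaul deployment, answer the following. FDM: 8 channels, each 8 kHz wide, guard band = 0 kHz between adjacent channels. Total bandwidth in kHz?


Given: 8 channels, 8 kHz each, guard = 0 kHz
Channel bandwidth = 8 * 8 = 64 kHz
Guard bands = 7 gaps * 0 kHz = 0 kHz
Total = 64 + 0 = 64 kHz

64


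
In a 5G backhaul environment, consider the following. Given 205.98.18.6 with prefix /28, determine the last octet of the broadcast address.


Given: IP = 205.98.18.6, prefix = /28
Host bits = 32 - 28 = 4
Network last octet = 6 AND mask = 0
Host part size = 2^4 - 1 = 15
Broadcast last octet = 0 OR 15 = 15

15


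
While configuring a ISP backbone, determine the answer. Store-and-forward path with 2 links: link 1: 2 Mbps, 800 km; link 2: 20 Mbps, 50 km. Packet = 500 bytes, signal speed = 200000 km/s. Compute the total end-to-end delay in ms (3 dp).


Packet = 500 bytes = 4000 bits. Store-and-forward: sum (t_trans + t_prop) per link.
Link 1: t_trans = 4000/(2*10^6) s = 2.0000 ms; t_prop = 800/200000 s = 4.0000 ms; subtotal = 6.0000 ms
Link 2: t_trans = 4000/(20*10^6) s = 0.2000 ms; t_prop = 50/200000 s = 0.2500 ms; subtotal = 0.4500 ms
End-to-end = 6.0000 + 0.4500 = 6.4500 ms -> 6.450 ms (3 dp)

6.450


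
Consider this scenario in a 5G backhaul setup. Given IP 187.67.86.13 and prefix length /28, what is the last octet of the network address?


Given: IP = 187.67.86.13, prefix = /28
Subnet mask = 255.255.255.240
Last octet of IP: 13
Last octet of mask: 240
Network last octet = 13 AND 240 = 0

0


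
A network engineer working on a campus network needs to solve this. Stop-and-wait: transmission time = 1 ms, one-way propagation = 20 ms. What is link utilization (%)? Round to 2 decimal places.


Given: Ttrans = 1 ms, Tprop = 20 ms
RTT = 2 * Tprop = 2 * 20 = 40 ms
U = Ttrans / (Ttrans + RTT)
U = 1 / (1 + 40)
U = 1 / 41 = 0.02439
U% = 2.44%

2.44
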